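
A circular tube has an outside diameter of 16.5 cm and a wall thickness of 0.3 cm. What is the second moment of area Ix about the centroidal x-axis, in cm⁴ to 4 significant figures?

Break the section into simple shapes (no overlaps), measuring from the bottom-left corner of the bounding box.
Outer circle: ⌀16.5, A = 213.825 cm², y = 8.25 cm, Ī = 3638.36 cm⁴.
Bore (subtracted): ⌀15.9, A = 198.557 cm², y = 8.25 cm, Ī = 3137.32 cm⁴.
By symmetry the centroid is at mid-height, ȳ = 8.25 cm.
All pieces are centred on the centroidal x-axis, so I = ΣĪ (holes subtracted) = 501.043 cm⁴.

Ix ≈ 501.0 cm⁴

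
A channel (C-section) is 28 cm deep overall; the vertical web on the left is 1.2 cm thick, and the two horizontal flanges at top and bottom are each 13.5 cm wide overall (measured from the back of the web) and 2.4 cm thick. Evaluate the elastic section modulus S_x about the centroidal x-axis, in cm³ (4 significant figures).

S_x ≈ 849.8 cm³

Treat the section as a set of non-overlapping primitives; coordinates are from the bounding-box lower-left.
Web: 1.2 × 28, A = 33.6 cm², y = 14 cm, Ī = 2195.2 cm⁴.
Top flange (beyond web): 12.3 × 2.4, A = 29.52 cm², y = 26.8 cm, Ī = 14.1696 cm⁴.
Bottom flange (beyond web): 12.3 × 2.4, A = 29.52 cm², y = 1.2 cm, Ī = 14.1696 cm⁴.
By symmetry the centroid is at mid-height, ȳ = 14 cm.
Transfer each piece to the centroidal x-axis using Ī + A·d² with d = y − 14:
  web: d = 0 cm → contributes +2195.2 cm⁴
  top flange (beyond web): d = 12.8 cm → contributes +4850.73 cm⁴
  bottom flange (beyond web): d = -12.8 cm → contributes +4850.73 cm⁴
Total I = 11896.7 cm⁴.
Extreme fibre distance c = 14 cm; S = I/c = 849.761 cm³.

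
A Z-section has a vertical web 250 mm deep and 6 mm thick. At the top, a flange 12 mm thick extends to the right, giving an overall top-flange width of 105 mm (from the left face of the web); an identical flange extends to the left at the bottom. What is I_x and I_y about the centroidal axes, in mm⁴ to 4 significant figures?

Break the section into simple shapes (no overlaps), measuring from the bottom-left corner of the bounding box.
Web: 6 × 250, A = 1 500 mm², y = 125 mm, Ī = 7 812 500 mm⁴.
Top flange (beyond web): 99 × 12, A = 1 188 mm², y = 244 mm, Ī = 14 256 mm⁴.
Bottom flange (beyond web): 99 × 12, A = 1 188 mm², y = 6 mm, Ī = 14 256 mm⁴.
Centroid: ȳ = ΣA·y / ΣA = 125 mm.
Transfer each piece to the centroidal x-axis using Ī + A·d² with d = y − 125:
  web: d = 0 mm → contributes +7 812 500 mm⁴
  top flange (beyond web): d = 119 mm → contributes +16 837 524 mm⁴
  bottom flange (beyond web): d = -119 mm → contributes +16 837 524 mm⁴
Total I = 41 487 548 mm⁴.
For the y-axis: x̄ = 102 mm.
Repeating about the centroidal y-axis gives I_y = 8 493 948 mm⁴.

I_x ≈ 4.149 × 10⁷ mm⁴, I_y ≈ 8.494 × 10⁶ mm⁴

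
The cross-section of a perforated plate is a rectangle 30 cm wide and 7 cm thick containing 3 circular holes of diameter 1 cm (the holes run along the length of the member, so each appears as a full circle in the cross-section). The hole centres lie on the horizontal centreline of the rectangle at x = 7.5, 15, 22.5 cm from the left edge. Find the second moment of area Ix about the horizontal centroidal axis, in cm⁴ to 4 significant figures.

Break the section into simple shapes (no overlaps), measuring from the bottom-left corner of the bounding box.
Plate: 30 × 7, A = 210 cm², y = 3.5 cm, Ī = 857.5 cm⁴.
Hole 1 (subtracted): ⌀1, A = 0.785398 cm², y = 3.5 cm, Ī = 0.0490874 cm⁴.
Hole 2 (subtracted): ⌀1, A = 0.785398 cm², y = 3.5 cm, Ī = 0.0490874 cm⁴.
Hole 3 (subtracted): ⌀1, A = 0.785398 cm², y = 3.5 cm, Ī = 0.0490874 cm⁴.
By symmetry the centroid is at mid-height, ȳ = 3.5 cm.
All pieces are centred on the horizontal centroidal axis, so I = ΣĪ (holes subtracted) = 857.353 cm⁴.

Ix ≈ 857.4 cm⁴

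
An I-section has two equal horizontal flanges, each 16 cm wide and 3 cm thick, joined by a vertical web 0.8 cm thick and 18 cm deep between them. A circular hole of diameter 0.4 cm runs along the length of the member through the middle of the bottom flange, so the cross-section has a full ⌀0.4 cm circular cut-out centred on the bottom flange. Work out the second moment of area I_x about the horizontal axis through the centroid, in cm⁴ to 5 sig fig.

Break the section into simple shapes (no overlaps), measuring from the bottom-left corner of the bounding box.
Bottom flange: 16 × 3, A = 48 cm², y = 1.5 cm, Ī = 36 cm⁴.
Web: 0.8 × 18, A = 14.4 cm², y = 12 cm, Ī = 388.8 cm⁴.
Top flange: 16 × 3, A = 48 cm², y = 22.5 cm, Ī = 36 cm⁴.
Hole (subtracted): ⌀0.4, A = 0.1256637 cm², y = 1.5 cm, Ī = 0.001256637 cm⁴.
Centroid: ȳ = ΣA·y / ΣA = 12.01197 cm.
Transfer each piece to the horizontal axis through the centroid using Ī + A·d² with d = y − 12.01197:
  bottom flange: d = -10.51197 cm → contributes +5340.068 cm⁴
  web: d = -0.01196533 cm → contributes +388.8021 cm⁴
  top flange: d = 10.48803 cm → contributes +5315.946 cm⁴
  hole: d = -10.51197 cm → contributes −13.88727 cm⁴
Total I = 11030.93 cm⁴.

I_x ≈ 1.1031 × 10⁴ cm⁴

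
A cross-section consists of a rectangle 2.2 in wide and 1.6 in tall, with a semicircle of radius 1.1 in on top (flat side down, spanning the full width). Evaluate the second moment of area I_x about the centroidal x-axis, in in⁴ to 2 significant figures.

Break the section into simple shapes (no overlaps), measuring from the bottom-left corner of the bounding box.
Rectangular body: 2.2 × 1.6, A = 3.52 in², y = 0.8 in, Ī = 0.7509 in⁴.
Semicircular cap: semicircle r = 1.1, A = 1.901 in², y = 2.067 in, Ī = 0.1607 in⁴.
Centroid: ȳ = ΣA·y / ΣA = 1.244 in.
Transfer each piece to the centroidal x-axis using Ī + A·d² with d = y − 1.244:
  rectangular body: d = -0.4442 in → contributes +1.445 in⁴
  semicircular cap: d = 0.8227 in → contributes +1.447 in⁴
Total I = 2.892 in⁴.

I_x ≈ 2.9 in⁴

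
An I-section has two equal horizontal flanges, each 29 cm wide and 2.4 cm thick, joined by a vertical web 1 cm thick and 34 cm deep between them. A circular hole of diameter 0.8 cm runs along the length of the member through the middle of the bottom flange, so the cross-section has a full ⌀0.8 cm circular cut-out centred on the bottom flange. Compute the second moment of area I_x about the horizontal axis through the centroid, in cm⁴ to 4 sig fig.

I_x ≈ 4.928 × 10⁴ cm⁴

Split into non-overlapping primitives; take the origin at the lower-left of the bounding box.
Bottom flange: 29 × 2.4, A = 69.6 cm², y = 1.2 cm, Ī = 33.408 cm⁴.
Web: 1 × 34, A = 34 cm², y = 19.4 cm, Ī = 3275.33 cm⁴.
Top flange: 29 × 2.4, A = 69.6 cm², y = 37.6 cm, Ī = 33.408 cm⁴.
Hole (subtracted): ⌀0.8, A = 0.502655 cm², y = 1.2 cm, Ī = 0.0201062 cm⁴.
Centroid: ȳ = ΣA·y / ΣA = 19.453 cm.
Transfer each piece to the horizontal axis through the centroid using Ī + A·d² with d = y − 19.453:
  bottom flange: d = -18.253 cm → contributes +23222.1 cm⁴
  web: d = -0.0529731 cm → contributes +3275.43 cm⁴
  top flange: d = 18.147 cm → contributes +22953.7 cm⁴
  hole: d = -18.253 cm → contributes −167.49 cm⁴
Total I = 49283.8 cm⁴.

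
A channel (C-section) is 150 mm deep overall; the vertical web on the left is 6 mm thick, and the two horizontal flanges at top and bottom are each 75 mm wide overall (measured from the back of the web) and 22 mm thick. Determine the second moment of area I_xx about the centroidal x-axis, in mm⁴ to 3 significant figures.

Split into non-overlapping primitives; take the origin at the lower-left of the bounding box.
Web: 6 × 150, A = 900 mm², y = 75 mm, Ī = 1 687 500 mm⁴.
Top flange (beyond web): 69 × 22, A = 1 518 mm², y = 139 mm, Ī = 61 226 mm⁴.
Bottom flange (beyond web): 69 × 22, A = 1 518 mm², y = 11 mm, Ī = 61 226 mm⁴.
By symmetry the centroid is at mid-height, ȳ = 75 mm.
Transfer each piece to the centroidal x-axis using Ī + A·d² with d = y − 75:
  web: d = 0 mm → contributes +1 687 500 mm⁴
  top flange (beyond web): d = 64 mm → contributes +6 278 954 mm⁴
  bottom flange (beyond web): d = -64 mm → contributes +6 278 954 mm⁴
Total I = 14 245 408 mm⁴.

I_xx ≈ 1.42 × 10⁷ mm⁴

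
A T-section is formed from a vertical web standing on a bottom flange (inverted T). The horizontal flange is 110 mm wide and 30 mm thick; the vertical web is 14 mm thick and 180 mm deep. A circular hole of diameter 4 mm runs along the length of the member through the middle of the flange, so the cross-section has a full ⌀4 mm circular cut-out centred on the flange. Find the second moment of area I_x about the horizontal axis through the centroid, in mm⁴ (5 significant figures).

Treat the section as a set of non-overlapping primitives; coordinates are from the bounding-box lower-left.
Flange: 110 × 30, A = 3 300 mm², y = 15 mm, Ī = 247 500 mm⁴.
Web: 14 × 180, A = 2 520 mm², y = 120 mm, Ī = 6 804 000 mm⁴.
Hole (subtracted): ⌀4, A = 12.56637 mm², y = 15 mm, Ī = 12.56637 mm⁴.
Centroid: ȳ = ΣA·y / ΣA = 60.56229 mm.
Transfer each piece to the horizontal axis through the centroid using Ī + A·d² with d = y − 60.56229:
  flange: d = -45.56229 mm → contributes +7 098 045 mm⁴
  web: d = 59.43771 mm → contributes +15 706 759 mm⁴
  hole: d = -45.56229 mm → contributes −26099.38 mm⁴
Total I = 22 778 704 mm⁴.

I_x ≈ 2.2779 × 10⁷ mm⁴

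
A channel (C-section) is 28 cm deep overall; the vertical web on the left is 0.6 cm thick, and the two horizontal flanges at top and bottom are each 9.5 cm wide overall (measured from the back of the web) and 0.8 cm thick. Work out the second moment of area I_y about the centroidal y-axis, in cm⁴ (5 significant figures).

Decompose the section into non-overlapping parts with the origin at the bottom-left of its bounding rectangle.
Web: 0.6 × 28, A = 16.8 cm², x = 0.3 cm, Ī = 0.504 cm⁴.
Top flange (beyond web): 8.9 × 0.8, A = 7.12 cm², x = 5.05 cm, Ī = 46.99793 cm⁴.
Bottom flange (beyond web): 8.9 × 0.8, A = 7.12 cm², x = 5.05 cm, Ī = 46.99793 cm⁴.
Centroid: x̄ = ΣA·x / ΣA = 2.479124 cm.
Transfer each piece to the centroidal y-axis using Ī + A·d² with d = x − 2.479124:
  web: d = -2.179124 cm → contributes +80.28015 cm⁴
  top flange (beyond web): d = 2.570876 cm → contributes +94.0569 cm⁴
  bottom flange (beyond web): d = 2.570876 cm → contributes +94.0569 cm⁴
Total I = 268.3939 cm⁴.

I_y ≈ 268.39 cm⁴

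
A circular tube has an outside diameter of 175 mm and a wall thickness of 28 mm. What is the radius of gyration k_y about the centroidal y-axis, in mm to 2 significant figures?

Split into non-overlapping primitives; take the origin at the lower-left of the bounding box.
Outer circle: ⌀175, A = 24 053 mm², x = 87.5 mm, Ī = 46 038 598 mm⁴.
Bore (subtracted): ⌀119, A = 11 122 mm², x = 87.5 mm, Ī = 9 843 686 mm⁴.
By symmetry the centroid is at mid-width, x̄ = 87.5 mm.
All pieces are centred on the centroidal y-axis, so I = ΣĪ (holes subtracted) = 36 194 913 mm⁴.
Radius of gyration: k = √(I/A) = √(36 194 913 / 12 931) = 52.91 mm.

k_y ≈ 53 mm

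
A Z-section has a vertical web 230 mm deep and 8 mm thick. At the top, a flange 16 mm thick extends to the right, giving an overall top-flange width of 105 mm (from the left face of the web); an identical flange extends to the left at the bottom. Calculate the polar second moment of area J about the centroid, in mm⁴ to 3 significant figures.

Decompose the section into non-overlapping parts with the origin at the bottom-left of its bounding rectangle.
Web: 8 × 230, A = 1 840 mm², y = 115 mm, Ī = 8 111 333 mm⁴.
Top flange (beyond web): 97 × 16, A = 1 552 mm², y = 222 mm, Ī = 33 109 mm⁴.
Bottom flange (beyond web): 97 × 16, A = 1 552 mm², y = 8 mm, Ī = 33 109 mm⁴.
Centroid: ȳ = ΣA·y / ΣA = 115 mm.
Transfer each piece to the centroidal x-axis using Ī + A·d² with d = y − 115:
  web: d = 0 mm → contributes +8 111 333 mm⁴
  top flange (beyond web): d = 107 mm → contributes +17 801 957 mm⁴
  bottom flange (beyond web): d = -107 mm → contributes +17 801 957 mm⁴
Total I = 43 715 248 mm⁴.
For the y-axis: x̄ = 101 mm.
Repeating about the centroidal y-axis gives I_y = 10 999 008 mm⁴.
Polar second moment: J = I_x + I_y = 54 714 256 mm⁴.

J ≈ 5.47 × 10⁷ mm⁴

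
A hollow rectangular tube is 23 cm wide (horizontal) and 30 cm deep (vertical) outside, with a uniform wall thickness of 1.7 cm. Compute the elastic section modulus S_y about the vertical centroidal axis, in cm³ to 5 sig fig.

Treat the section as a set of non-overlapping primitives; coordinates are from the bounding-box lower-left.
Outer rectangle: 23 × 30, A = 690 cm², x = 11.5 cm, Ī = 30417.5 cm⁴.
Inner void (subtracted): 19.6 × 26.6, A = 521.36 cm², x = 11.5 cm, Ī = 16690.47 cm⁴.
By symmetry the centroid is at mid-width, x̄ = 11.5 cm.
All pieces are centred on the vertical centroidal axis, so I = ΣĪ (holes subtracted) = 13727.03 cm⁴.
Extreme fibre distance c = 11.5 cm; S = I/c = 1193.655 cm³.

S_y ≈ 1193.7 cm³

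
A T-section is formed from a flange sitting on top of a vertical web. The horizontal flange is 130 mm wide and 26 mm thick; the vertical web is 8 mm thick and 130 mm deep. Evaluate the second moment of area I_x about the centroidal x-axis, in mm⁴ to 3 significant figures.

Break the section into simple shapes (no overlaps), measuring from the bottom-left corner of the bounding box.
Flange: 130 × 26, A = 3 380 mm², y = 143 mm, Ī = 190 407 mm⁴.
Web: 8 × 130, A = 1 040 mm², y = 65 mm, Ī = 1 464 667 mm⁴.
Centroid: ȳ = ΣA·y / ΣA = 124.65 mm.
Transfer each piece to the centroidal x-axis using Ī + A·d² with d = y − 124.65:
  flange: d = 18.353 mm → contributes +1 328 894 mm⁴
  web: d = -59.647 mm → contributes +5 164 749 mm⁴
Total I = 6 493 643 mm⁴.

I_x ≈ 6.49 × 10⁶ mm⁴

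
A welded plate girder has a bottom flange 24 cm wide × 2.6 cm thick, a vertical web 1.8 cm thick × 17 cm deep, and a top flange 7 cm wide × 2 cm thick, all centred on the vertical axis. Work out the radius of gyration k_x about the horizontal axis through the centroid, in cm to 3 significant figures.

k_x ≈ 7.42 cm

Break the section into simple shapes (no overlaps), measuring from the bottom-left corner of the bounding box.
Bottom plate: 24 × 2.6, A = 62.4 cm², y = 1.3 cm, Ī = 35.152 cm⁴.
Web plate: 1.8 × 17, A = 30.6 cm², y = 11.1 cm, Ī = 736.95 cm⁴.
Top plate: 7 × 2, A = 14 cm², y = 20.6 cm, Ī = 4.6667 cm⁴.
Centroid: ȳ = ΣA·y / ΣA = 6.6279 cm.
Transfer each piece to the horizontal axis through the centroid using Ī + A·d² with d = y − 6.6279:
  bottom plate: d = -5.3279 cm → contributes +1806.4 cm⁴
  web plate: d = 4.4721 cm → contributes +1 349 cm⁴
  top plate: d = 13.972 cm → contributes +2737.8 cm⁴
Total I = 5893.2 cm⁴.
Radius of gyration: k = √(I/A) = √(5893.2 / 107) = 7.4213 cm.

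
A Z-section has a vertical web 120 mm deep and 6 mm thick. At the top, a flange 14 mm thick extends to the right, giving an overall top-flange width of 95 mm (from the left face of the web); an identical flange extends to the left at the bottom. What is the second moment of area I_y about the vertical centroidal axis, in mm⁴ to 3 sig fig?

I_y ≈ 7.27 × 10⁶ mm⁴

Split into non-overlapping primitives; take the origin at the lower-left of the bounding box.
Web: 6 × 120, A = 720 mm², x = 92 mm, Ī = 2 160 mm⁴.
Top flange (beyond web): 89 × 14, A = 1 246 mm², x = 139.5 mm, Ī = 822 464 mm⁴.
Bottom flange (beyond web): 89 × 14, A = 1 246 mm², x = 44.5 mm, Ī = 822 464 mm⁴.
Centroid: x̄ = ΣA·x / ΣA = 92 mm.
Transfer each piece to the vertical centroidal axis using Ī + A·d² with d = x − 92:
  web: d = 0 mm → contributes +2 160 mm⁴
  top flange (beyond web): d = 47.5 mm → contributes +3 633 751 mm⁴
  bottom flange (beyond web): d = -47.5 mm → contributes +3 633 751 mm⁴
Total I = 7 269 663 mm⁴.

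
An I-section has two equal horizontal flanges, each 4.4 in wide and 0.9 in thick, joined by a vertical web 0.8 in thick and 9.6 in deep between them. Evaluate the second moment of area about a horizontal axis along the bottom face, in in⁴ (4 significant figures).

Decompose the section into non-overlapping parts with the origin at the bottom-left of its bounding rectangle.
Bottom flange: 4.4 × 0.9, A = 3.96 in², y = 0.45 in, Ī = 0.2673 in⁴.
Web: 0.8 × 9.6, A = 7.68 in², y = 5.7 in, Ī = 58.9824 in⁴.
Top flange: 4.4 × 0.9, A = 3.96 in², y = 10.95 in, Ī = 0.2673 in⁴.
Transfer each piece to the base of the section using Ī + A·d² with d = y − 0:
  bottom flange: d = 0.45 in → contributes +1.0692 in⁴
  web: d = 5.7 in → contributes +308.506 in⁴
  top flange: d = 10.95 in → contributes +475.081 in⁴
Total I = 784.656 in⁴.

I_base ≈ 784.7 in⁴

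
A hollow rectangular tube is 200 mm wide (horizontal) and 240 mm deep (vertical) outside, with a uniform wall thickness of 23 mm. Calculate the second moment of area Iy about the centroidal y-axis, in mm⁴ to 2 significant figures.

Break the section into simple shapes (no overlaps), measuring from the bottom-left corner of the bounding box.
Outer rectangle: 200 × 240, A = 48 000 mm², x = 100 mm, Ī = 160 000 000 mm⁴.
Inner void (subtracted): 154 × 194, A = 29 876 mm², x = 100 mm, Ī = 59 044 935 mm⁴.
By symmetry the centroid is at mid-width, x̄ = 100 mm.
All pieces are centred on the centroidal y-axis, so I = ΣĪ (holes subtracted) = 100 955 065 mm⁴.

Iy ≈ 1.0 × 10⁸ mm⁴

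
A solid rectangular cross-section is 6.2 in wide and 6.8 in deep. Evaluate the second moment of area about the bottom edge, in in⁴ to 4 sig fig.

The section: 6.2 × 6.8, A = 42.16 in², y = 3.4 in, Ī = 162.457 in⁴.
Transfer it to a horizontal axis along the bottom face using Ī + A·d² with d = y − 0:
  the section: d = 3.4 in → contributes +649.826 in⁴
Total I = 649.826 in⁴.

I_base ≈ 649.8 in⁴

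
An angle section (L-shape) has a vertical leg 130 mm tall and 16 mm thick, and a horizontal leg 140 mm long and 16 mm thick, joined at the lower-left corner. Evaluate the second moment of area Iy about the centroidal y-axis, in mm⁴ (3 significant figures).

Treat the section as a set of non-overlapping primitives; coordinates are from the bounding-box lower-left.
Vertical leg: 16 × 130, A = 2 080 mm², x = 8 mm, Ī = 44 373 mm⁴.
Horizontal leg (remainder): 124 × 16, A = 1 984 mm², x = 78 mm, Ī = 2 542 165 mm⁴.
Centroid: x̄ = ΣA·x / ΣA = 42.173 mm.
Transfer each piece to the centroidal y-axis using Ī + A·d² with d = x − 42.173:
  vertical leg: d = -34.173 mm → contributes +2 473 417 mm⁴
  horizontal leg (remainder): d = 35.827 mm → contributes +5 088 744 mm⁴
Total I = 7 562 161 mm⁴.

Iy ≈ 7.56 × 10⁶ mm⁴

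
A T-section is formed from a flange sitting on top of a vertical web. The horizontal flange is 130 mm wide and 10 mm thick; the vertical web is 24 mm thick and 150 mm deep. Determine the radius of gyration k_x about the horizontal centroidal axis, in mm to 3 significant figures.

Split into non-overlapping primitives; take the origin at the lower-left of the bounding box.
Flange: 130 × 10, A = 1 300 mm², y = 155 mm, Ī = 10 833 mm⁴.
Web: 24 × 150, A = 3 600 mm², y = 75 mm, Ī = 6 750 000 mm⁴.
Centroid: ȳ = ΣA·y / ΣA = 96.224 mm.
Transfer each piece to the horizontal centroidal axis using Ī + A·d² with d = y − 96.224:
  flange: d = 58.776 mm → contributes +4 501 762 mm⁴
  web: d = -21.224 mm → contributes +8 371 724 mm⁴
Total I = 12 873 486 mm⁴.
Radius of gyration: k = √(I/A) = √(12 873 486 / 4 900) = 51.257 mm.

k_x ≈ 51.3 mm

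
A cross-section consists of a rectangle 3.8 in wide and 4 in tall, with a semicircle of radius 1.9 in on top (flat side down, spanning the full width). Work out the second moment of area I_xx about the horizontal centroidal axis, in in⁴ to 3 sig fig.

I_xx ≈ 54.2 in⁴

Treat the section as a set of non-overlapping primitives; coordinates are from the bounding-box lower-left.
Rectangular body: 3.8 × 4, A = 15.2 in², y = 2 in, Ī = 20.267 in⁴.
Semicircular cap: semicircle r = 1.9, A = 5.6706 in², y = 4.8064 in, Ī = 1.4304 in⁴.
Centroid: ȳ = ΣA·y / ΣA = 2.7625 in.
Transfer each piece to the horizontal centroidal axis using Ī + A·d² with d = y − 2.7625:
  rectangular body: d = -0.7625 in → contributes +29.104 in⁴
  semicircular cap: d = 2.0439 in → contributes +25.119 in⁴
Total I = 54.223 in⁴.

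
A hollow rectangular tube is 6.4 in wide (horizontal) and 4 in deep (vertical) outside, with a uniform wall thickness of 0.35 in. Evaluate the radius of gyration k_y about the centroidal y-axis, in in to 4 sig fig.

Split into non-overlapping primitives; take the origin at the lower-left of the bounding box.
Outer rectangle: 6.4 × 4, A = 25.6 in², x = 3.2 in, Ī = 87.3813 in⁴.
Inner void (subtracted): 5.7 × 3.3, A = 18.81 in², x = 3.2 in, Ī = 50.9281 in⁴.
By symmetry the centroid is at mid-width, x̄ = 3.2 in.
All pieces are centred on the centroidal y-axis, so I = ΣĪ (holes subtracted) = 36.4533 in⁴.
Radius of gyration: k = √(I/A) = √(36.4533 / 6.79) = 2.31704 in.

k_y ≈ 2.317 in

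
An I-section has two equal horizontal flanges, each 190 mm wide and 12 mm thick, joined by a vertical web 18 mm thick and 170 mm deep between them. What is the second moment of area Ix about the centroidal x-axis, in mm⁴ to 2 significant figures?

Ix ≈ 4.5 × 10⁷ mm⁴

Treat the section as a set of non-overlapping primitives; coordinates are from the bounding-box lower-left.
Bottom flange: 190 × 12, A = 2 280 mm², y = 6 mm, Ī = 27 360 mm⁴.
Web: 18 × 170, A = 3 060 mm², y = 97 mm, Ī = 7 369 500 mm⁴.
Top flange: 190 × 12, A = 2 280 mm², y = 188 mm, Ī = 27 360 mm⁴.
By symmetry the centroid is at mid-height, ȳ = 97 mm.
Transfer each piece to the centroidal x-axis using Ī + A·d² with d = y − 97:
  bottom flange: d = -91 mm → contributes +18 908 040 mm⁴
  web: d = 0 mm → contributes +7 369 500 mm⁴
  top flange: d = 91 mm → contributes +18 908 040 mm⁴
Total I = 45 185 580 mm⁴.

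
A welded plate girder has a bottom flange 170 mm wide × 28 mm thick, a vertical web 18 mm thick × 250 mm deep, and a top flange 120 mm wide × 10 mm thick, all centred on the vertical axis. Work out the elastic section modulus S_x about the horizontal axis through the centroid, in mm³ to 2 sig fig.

S_x ≈ 6.1 × 10⁵ mm³

Split into non-overlapping primitives; take the origin at the lower-left of the bounding box.
Bottom plate: 170 × 28, A = 4 760 mm², y = 14 mm, Ī = 310 987 mm⁴.
Web plate: 18 × 250, A = 4 500 mm², y = 153 mm, Ī = 23 437 500 mm⁴.
Top plate: 120 × 10, A = 1 200 mm², y = 283 mm, Ī = 10 000 mm⁴.
Centroid: ȳ = ΣA·y / ΣA = 104.7 mm.
Transfer each piece to the horizontal axis through the centroid using Ī + A·d² with d = y − 104.7:
  bottom plate: d = -90.66 mm → contributes +39 434 251 mm⁴
  web plate: d = 48.34 mm → contributes +33 953 050 mm⁴
  top plate: d = 178.3 mm → contributes +38 176 334 mm⁴
Total I = 111 563 635 mm⁴.
Extreme fibre distance c = 183.3 mm; S = I/c = 608 506 mm³.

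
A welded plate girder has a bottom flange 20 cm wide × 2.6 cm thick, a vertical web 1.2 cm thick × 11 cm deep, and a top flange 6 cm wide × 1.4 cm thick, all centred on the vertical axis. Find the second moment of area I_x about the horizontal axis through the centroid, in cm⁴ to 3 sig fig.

I_x ≈ 1660 cm⁴

Split into non-overlapping primitives; take the origin at the lower-left of the bounding box.
Bottom plate: 20 × 2.6, A = 52 cm², y = 1.3 cm, Ī = 29.293 cm⁴.
Web plate: 1.2 × 11, A = 13.2 cm², y = 8.1 cm, Ī = 133.1 cm⁴.
Top plate: 6 × 1.4, A = 8.4 cm², y = 14.3 cm, Ī = 1.372 cm⁴.
Centroid: ȳ = ΣA·y / ΣA = 4.0033 cm.
Transfer each piece to the horizontal axis through the centroid using Ī + A·d² with d = y − 4.0033:
  bottom plate: d = -2.7033 cm → contributes +409.29 cm⁴
  web plate: d = 4.0967 cm → contributes +354.64 cm⁴
  top plate: d = 10.297 cm → contributes +891.96 cm⁴
Total I = 1655.9 cm⁴.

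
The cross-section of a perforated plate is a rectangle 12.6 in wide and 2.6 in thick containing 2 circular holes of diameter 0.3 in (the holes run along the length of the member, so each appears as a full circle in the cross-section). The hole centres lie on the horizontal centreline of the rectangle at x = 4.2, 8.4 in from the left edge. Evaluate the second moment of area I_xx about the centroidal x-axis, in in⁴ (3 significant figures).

I_xx ≈ 18.5 in⁴

Treat the section as a set of non-overlapping primitives; coordinates are from the bounding-box lower-left.
Plate: 12.6 × 2.6, A = 32.76 in², y = 1.3 in, Ī = 18.455 in⁴.
Hole 1 (subtracted): ⌀0.3, A = 0.070686 in², y = 1.3 in, Ī = 0.00039761 in⁴.
Hole 2 (subtracted): ⌀0.3, A = 0.070686 in², y = 1.3 in, Ī = 0.00039761 in⁴.
By symmetry the centroid is at mid-height, ȳ = 1.3 in.
All pieces are centred on the centroidal x-axis, so I = ΣĪ (holes subtracted) = 18.454 in⁴.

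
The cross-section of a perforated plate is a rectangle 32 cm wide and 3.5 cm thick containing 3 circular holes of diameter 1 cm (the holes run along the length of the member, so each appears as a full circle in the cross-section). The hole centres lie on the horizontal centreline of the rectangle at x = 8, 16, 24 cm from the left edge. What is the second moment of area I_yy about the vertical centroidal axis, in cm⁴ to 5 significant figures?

Treat the section as a set of non-overlapping primitives; coordinates are from the bounding-box lower-left.
Plate: 32 × 3.5, A = 112 cm², x = 16 cm, Ī = 9557.333 cm⁴.
Hole 1 (subtracted): ⌀1, A = 0.7853982 cm², x = 8 cm, Ī = 0.04908739 cm⁴.
Hole 2 (subtracted): ⌀1, A = 0.7853982 cm², x = 16 cm, Ī = 0.04908739 cm⁴.
Hole 3 (subtracted): ⌀1, A = 0.7853982 cm², x = 24 cm, Ī = 0.04908739 cm⁴.
By symmetry the centroid is at mid-width, x̄ = 16 cm.
Transfer each piece to the vertical centroidal axis using Ī + A·d² with d = x − 16:
  plate: d = 0 cm → contributes +9557.333 cm⁴
  hole 1: d = -8 cm → contributes −50.31457 cm⁴
  hole 2: d = 0 cm → contributes −0.04908739 cm⁴
  hole 3: d = 8 cm → contributes −50.31457 cm⁴
Total I = 9456.655 cm⁴.

I_yy ≈ 9456.7 cm⁴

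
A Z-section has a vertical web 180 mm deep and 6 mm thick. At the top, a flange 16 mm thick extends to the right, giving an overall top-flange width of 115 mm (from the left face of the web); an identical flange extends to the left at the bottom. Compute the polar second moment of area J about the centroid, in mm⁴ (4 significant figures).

Break the section into simple shapes (no overlaps), measuring from the bottom-left corner of the bounding box.
Web: 6 × 180, A = 1 080 mm², y = 90 mm, Ī = 2 916 000 mm⁴.
Top flange (beyond web): 109 × 16, A = 1 744 mm², y = 172 mm, Ī = 37205.3 mm⁴.
Bottom flange (beyond web): 109 × 16, A = 1 744 mm², y = 8 mm, Ī = 37205.3 mm⁴.
Centroid: ȳ = ΣA·y / ΣA = 90 mm.
Transfer each piece to the centroidal x-axis using Ī + A·d² with d = y − 90:
  web: d = 0 mm → contributes +2 916 000 mm⁴
  top flange (beyond web): d = 82 mm → contributes +11 763 861 mm⁴
  bottom flange (beyond web): d = -82 mm → contributes +11 763 861 mm⁴
Total I = 26 443 723 mm⁴.
For the y-axis: x̄ = 112 mm.
Repeating about the centroidal y-axis gives I_y = 14 988 851 mm⁴.
Polar second moment: J = I_x + I_y = 41 432 573 mm⁴.

J ≈ 4.143 × 10⁷ mm⁴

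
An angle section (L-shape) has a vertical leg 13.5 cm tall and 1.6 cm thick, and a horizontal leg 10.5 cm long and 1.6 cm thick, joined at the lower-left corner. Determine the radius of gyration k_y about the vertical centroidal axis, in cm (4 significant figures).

Treat the section as a set of non-overlapping primitives; coordinates are from the bounding-box lower-left.
Vertical leg: 1.6 × 13.5, A = 21.6 cm², x = 0.8 cm, Ī = 4.608 cm⁴.
Horizontal leg (remainder): 8.9 × 1.6, A = 14.24 cm², x = 6.05 cm, Ī = 93.9959 cm⁴.
Centroid: x̄ = ΣA·x / ΣA = 2.88594 cm.
Transfer each piece to the vertical centroidal axis using Ī + A·d² with d = x − 2.88594:
  vertical leg: d = -2.08594 cm → contributes +98.5925 cm⁴
  horizontal leg (remainder): d = 3.16406 cm → contributes +236.557 cm⁴
Total I = 335.149 cm⁴.
Radius of gyration: k = √(I/A) = √(335.149 / 35.84) = 3.05798 cm.

k_y ≈ 3.058 cm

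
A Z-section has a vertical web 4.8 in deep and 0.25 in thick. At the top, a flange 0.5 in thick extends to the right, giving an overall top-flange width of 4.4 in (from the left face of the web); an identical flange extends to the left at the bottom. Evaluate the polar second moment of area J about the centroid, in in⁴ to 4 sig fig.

Treat the section as a set of non-overlapping primitives; coordinates are from the bounding-box lower-left.
Web: 0.25 × 4.8, A = 1.2 in², y = 2.4 in, Ī = 2.304 in⁴.
Top flange (beyond web): 4.15 × 0.5, A = 2.075 in², y = 4.55 in, Ī = 0.0432292 in⁴.
Bottom flange (beyond web): 4.15 × 0.5, A = 2.075 in², y = 0.25 in, Ī = 0.0432292 in⁴.
Centroid: ȳ = ΣA·y / ΣA = 2.4 in.
Transfer each piece to the centroidal x-axis using Ī + A·d² with d = y − 2.4:
  web: d = 0 in → contributes +2.304 in⁴
  top flange (beyond web): d = 2.15 in → contributes +9.63492 in⁴
  bottom flange (beyond web): d = -2.15 in → contributes +9.63492 in⁴
Total I = 21.5738 in⁴.
For the y-axis: x̄ = 4.275 in.
Repeating about the centroidal y-axis gives I_y = 26.0484 in⁴.
Polar second moment: J = I_x + I_y = 47.6222 in⁴.

J ≈ 47.62 in⁴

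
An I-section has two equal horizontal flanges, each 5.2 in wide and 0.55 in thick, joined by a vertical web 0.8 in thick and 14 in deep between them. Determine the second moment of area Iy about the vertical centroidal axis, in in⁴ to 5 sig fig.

Iy ≈ 13.486 in⁴

Treat the section as a set of non-overlapping primitives; coordinates are from the bounding-box lower-left.
Bottom flange: 5.2 × 0.55, A = 2.86 in², x = 2.6 in, Ī = 6.444533 in⁴.
Web: 0.8 × 14, A = 11.2 in², x = 2.6 in, Ī = 0.5973333 in⁴.
Top flange: 5.2 × 0.55, A = 2.86 in², x = 2.6 in, Ī = 6.444533 in⁴.
By symmetry the centroid is at mid-width, x̄ = 2.6 in.
All pieces are centred on the vertical centroidal axis, so I = ΣĪ = 13.4864 in⁴.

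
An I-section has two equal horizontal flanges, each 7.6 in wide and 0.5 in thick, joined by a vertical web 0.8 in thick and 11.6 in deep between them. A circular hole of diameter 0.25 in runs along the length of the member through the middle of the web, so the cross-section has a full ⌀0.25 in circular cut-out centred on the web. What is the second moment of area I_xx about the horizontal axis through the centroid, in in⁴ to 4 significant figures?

I_xx ≈ 382.4 in⁴

Treat the section as a set of non-overlapping primitives; coordinates are from the bounding-box lower-left.
Bottom flange: 7.6 × 0.5, A = 3.8 in², y = 0.25 in, Ī = 0.0791667 in⁴.
Web: 0.8 × 11.6, A = 9.28 in², y = 6.3 in, Ī = 104.06 in⁴.
Top flange: 7.6 × 0.5, A = 3.8 in², y = 12.35 in, Ī = 0.0791667 in⁴.
Hole (subtracted): ⌀0.25, A = 0.0490874 in², y = 6.3 in, Ī = 0.000191748 in⁴.
By symmetry the centroid is at mid-height, ȳ = 6.3 in.
Transfer each piece to the horizontal axis through the centroid using Ī + A·d² with d = y − 6.3:
  bottom flange: d = -6.05 in → contributes +139.169 in⁴
  web: d = 0 in → contributes +104.06 in⁴
  top flange: d = 6.05 in → contributes +139.169 in⁴
  hole: d = 0 in → contributes −0.000191748 in⁴
Total I = 382.397 in⁴.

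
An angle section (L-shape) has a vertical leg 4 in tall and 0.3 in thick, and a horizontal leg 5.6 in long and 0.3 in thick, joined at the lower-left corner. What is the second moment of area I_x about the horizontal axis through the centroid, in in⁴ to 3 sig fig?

Treat the section as a set of non-overlapping primitives; coordinates are from the bounding-box lower-left.
Vertical leg: 0.3 × 4, A = 1.2 in², y = 2 in, Ī = 1.6 in⁴.
Horizontal leg (remainder): 5.3 × 0.3, A = 1.59 in², y = 0.15 in, Ī = 0.011925 in⁴.
Centroid: ȳ = ΣA·y / ΣA = 0.9457 in.
Transfer each piece to the horizontal axis through the centroid using Ī + A·d² with d = y − 0.9457:
  vertical leg: d = 1.0543 in → contributes +2.9339 in⁴
  horizontal leg (remainder): d = -0.7957 in → contributes +1.0186 in⁴
Total I = 3.9525 in⁴.

I_x ≈ 3.95 in⁴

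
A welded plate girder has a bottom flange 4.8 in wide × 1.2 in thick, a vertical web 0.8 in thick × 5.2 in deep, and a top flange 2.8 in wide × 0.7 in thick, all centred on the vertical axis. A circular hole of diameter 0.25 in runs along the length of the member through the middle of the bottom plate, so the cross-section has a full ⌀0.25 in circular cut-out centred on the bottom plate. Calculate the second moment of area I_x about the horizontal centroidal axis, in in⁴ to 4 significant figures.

Break the section into simple shapes (no overlaps), measuring from the bottom-left corner of the bounding box.
Bottom plate: 4.8 × 1.2, A = 5.76 in², y = 0.6 in, Ī = 0.6912 in⁴.
Web plate: 0.8 × 5.2, A = 4.16 in², y = 3.8 in, Ī = 9.37387 in⁴.
Top plate: 2.8 × 0.7, A = 1.96 in², y = 6.75 in, Ī = 0.0800333 in⁴.
Hole (subtracted): ⌀0.25, A = 0.0490874 in², y = 0.6 in, Ī = 0.000191748 in⁴.
Centroid: ȳ = ΣA·y / ΣA = 2.74404 in.
Transfer each piece to the horizontal centroidal axis using Ī + A·d² with d = y − 2.74404:
  bottom plate: d = -2.14404 in → contributes +27.1695 in⁴
  web plate: d = 1.05596 in → contributes +14.0124 in⁴
  top plate: d = 4.00596 in → contributes +31.5335 in⁴
  hole: d = -2.14404 in → contributes −0.225843 in⁴
Total I = 72.4896 in⁴.

I_x ≈ 72.49 in⁴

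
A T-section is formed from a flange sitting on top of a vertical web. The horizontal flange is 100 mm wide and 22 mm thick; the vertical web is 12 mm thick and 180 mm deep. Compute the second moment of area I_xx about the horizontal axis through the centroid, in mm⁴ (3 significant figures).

Split into non-overlapping primitives; take the origin at the lower-left of the bounding box.
Flange: 100 × 22, A = 2 200 mm², y = 191 mm, Ī = 88 733 mm⁴.
Web: 12 × 180, A = 2 160 mm², y = 90 mm, Ī = 5 832 000 mm⁴.
Centroid: ȳ = ΣA·y / ΣA = 140.96 mm.
Transfer each piece to the horizontal axis through the centroid using Ī + A·d² with d = y − 140.96:
  flange: d = 50.037 mm → contributes +5 596 810 mm⁴
  web: d = -50.963 mm → contributes +11 442 078 mm⁴
Total I = 17 038 887 mm⁴.

I_xx ≈ 1.70 × 10⁷ mm⁴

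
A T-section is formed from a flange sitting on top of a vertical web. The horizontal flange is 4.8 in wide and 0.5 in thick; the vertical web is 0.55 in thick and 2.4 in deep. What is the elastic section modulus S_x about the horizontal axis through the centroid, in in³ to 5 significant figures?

Break the section into simple shapes (no overlaps), measuring from the bottom-left corner of the bounding box.
Flange: 4.8 × 0.5, A = 2.4 in², y = 2.65 in, Ī = 0.05 in⁴.
Web: 0.55 × 2.4, A = 1.32 in², y = 1.2 in, Ī = 0.6336 in⁴.
Centroid: ȳ = ΣA·y / ΣA = 2.135484 in.
Transfer each piece to the horizontal axis through the centroid using Ī + A·d² with d = y − 2.135484:
  flange: d = 0.5145161 in → contributes +0.6853444 in⁴
  web: d = -0.9354839 in → contributes +1.788772 in⁴
Total I = 2.474116 in⁴.
Extreme fibre distance c = 2.135484 in; S = I/c = 1.158574 in³.

S_x ≈ 1.1586 in³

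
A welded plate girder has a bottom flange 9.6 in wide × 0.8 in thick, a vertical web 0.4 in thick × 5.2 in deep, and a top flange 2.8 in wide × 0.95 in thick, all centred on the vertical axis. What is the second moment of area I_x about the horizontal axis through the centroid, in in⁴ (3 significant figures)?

I_x ≈ 81.8 in⁴

Break the section into simple shapes (no overlaps), measuring from the bottom-left corner of the bounding box.
Bottom plate: 9.6 × 0.8, A = 7.68 in², y = 0.4 in, Ī = 0.4096 in⁴.
Web plate: 0.4 × 5.2, A = 2.08 in², y = 3.4 in, Ī = 4.6869 in⁴.
Top plate: 2.8 × 0.95, A = 2.66 in², y = 6.475 in, Ī = 0.20005 in⁴.
Centroid: ȳ = ΣA·y / ΣA = 2.2035 in.
Transfer each piece to the horizontal axis through the centroid using Ī + A·d² with d = y − 2.2035:
  bottom plate: d = -1.8035 in → contributes +25.39 in⁴
  web plate: d = 1.1965 in → contributes +7.6647 in⁴
  top plate: d = 4.2715 in → contributes +48.734 in⁴
Total I = 81.788 in⁴.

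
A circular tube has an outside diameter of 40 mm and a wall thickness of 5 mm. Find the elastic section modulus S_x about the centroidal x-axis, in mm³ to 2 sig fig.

S_x ≈ 4300 mm³

Split into non-overlapping primitives; take the origin at the lower-left of the bounding box.
Outer circle: ⌀40, A = 1 257 mm², y = 20 mm, Ī = 125 664 mm⁴.
Bore (subtracted): ⌀30, A = 706.9 mm², y = 20 mm, Ī = 39 761 mm⁴.
By symmetry the centroid is at mid-height, ȳ = 20 mm.
All pieces are centred on the centroidal x-axis, so I = ΣĪ (holes subtracted) = 85 903 mm⁴.
Extreme fibre distance c = 20 mm; S = I/c = 4 295 mm³.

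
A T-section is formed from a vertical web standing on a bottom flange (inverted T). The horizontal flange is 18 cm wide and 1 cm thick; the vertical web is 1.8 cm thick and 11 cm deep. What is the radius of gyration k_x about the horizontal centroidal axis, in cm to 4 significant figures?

Decompose the section into non-overlapping parts with the origin at the bottom-left of its bounding rectangle.
Flange: 18 × 1, A = 18 cm², y = 0.5 cm, Ī = 1.5 cm⁴.
Web: 1.8 × 11, A = 19.8 cm², y = 6.5 cm, Ī = 199.65 cm⁴.
Centroid: ȳ = ΣA·y / ΣA = 3.64286 cm.
Transfer each piece to the horizontal centroidal axis using Ī + A·d² with d = y − 3.64286:
  flange: d = -3.14286 cm → contributes +179.296 cm⁴
  web: d = 2.85714 cm → contributes +361.283 cm⁴
Total I = 540.579 cm⁴.
Radius of gyration: k = √(I/A) = √(540.579 / 37.8) = 3.78167 cm.

k_x ≈ 3.782 cm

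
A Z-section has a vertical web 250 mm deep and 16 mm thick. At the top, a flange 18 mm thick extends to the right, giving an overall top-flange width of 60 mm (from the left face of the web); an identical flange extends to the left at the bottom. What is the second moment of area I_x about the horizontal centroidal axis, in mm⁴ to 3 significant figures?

I_x ≈ 4.22 × 10⁷ mm⁴

Split into non-overlapping primitives; take the origin at the lower-left of the bounding box.
Web: 16 × 250, A = 4 000 mm², y = 125 mm, Ī = 20 833 333 mm⁴.
Top flange (beyond web): 44 × 18, A = 792 mm², y = 241 mm, Ī = 21 384 mm⁴.
Bottom flange (beyond web): 44 × 18, A = 792 mm², y = 9 mm, Ī = 21 384 mm⁴.
Centroid: ȳ = ΣA·y / ΣA = 125 mm.
Transfer each piece to the horizontal centroidal axis using Ī + A·d² with d = y − 125:
  web: d = 0 mm → contributes +20 833 333 mm⁴
  top flange (beyond web): d = 116 mm → contributes +10 678 536 mm⁴
  bottom flange (beyond web): d = -116 mm → contributes +10 678 536 mm⁴
Total I = 42 190 405 mm⁴.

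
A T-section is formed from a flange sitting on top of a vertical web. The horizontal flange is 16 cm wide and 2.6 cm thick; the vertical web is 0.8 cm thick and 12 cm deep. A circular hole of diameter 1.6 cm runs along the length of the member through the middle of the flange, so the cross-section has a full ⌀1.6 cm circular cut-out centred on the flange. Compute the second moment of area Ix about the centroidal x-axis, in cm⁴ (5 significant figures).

Ix ≈ 550.05 cm⁴

Treat the section as a set of non-overlapping primitives; coordinates are from the bounding-box lower-left.
Flange: 16 × 2.6, A = 41.6 cm², y = 13.3 cm, Ī = 23.43467 cm⁴.
Web: 0.8 × 12, A = 9.6 cm², y = 6 cm, Ī = 115.2 cm⁴.
Hole (subtracted): ⌀1.6, A = 2.010619 cm², y = 13.3 cm, Ī = 0.3216991 cm⁴.
Centroid: ȳ = ΣA·y / ΣA = 11.8753 cm.
Transfer each piece to the centroidal x-axis using Ī + A·d² with d = y − 11.8753:
  flange: d = 1.424698 cm → contributes +107.8728 cm⁴
  web: d = -5.875302 cm → contributes +446.5841 cm⁴
  hole: d = 1.424698 cm → contributes −4.402781 cm⁴
Total I = 550.0541 cm⁴.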